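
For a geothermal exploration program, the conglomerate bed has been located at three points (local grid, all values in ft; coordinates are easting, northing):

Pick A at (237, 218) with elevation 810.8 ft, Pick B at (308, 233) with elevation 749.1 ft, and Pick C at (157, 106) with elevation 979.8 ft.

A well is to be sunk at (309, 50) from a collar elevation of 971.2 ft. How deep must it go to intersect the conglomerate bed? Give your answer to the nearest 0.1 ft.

Two edge vectors: Pick A→Pick B = (71, 15, -61.7), Pick A→Pick C = (-80, -112, 169).
Normal n = (Pick A→Pick B) × (Pick A→Pick C) = (-4375.4, -7063, -6752).
So ∂z/∂easting = −n_x/n_z = −0.64802 and ∂z/∂northing = −n_y/n_z = −1.04606.
Intercept c from Pick A: 810.8 + 153.58 + 228.04 = 1192.42.
At (309, 50): z_contact = −200.24 − 52.30 + 1192.42 = 939.88 ft.
Depth below ground = 971.2 − 939.88 = 31.3 ft.

31.3 ft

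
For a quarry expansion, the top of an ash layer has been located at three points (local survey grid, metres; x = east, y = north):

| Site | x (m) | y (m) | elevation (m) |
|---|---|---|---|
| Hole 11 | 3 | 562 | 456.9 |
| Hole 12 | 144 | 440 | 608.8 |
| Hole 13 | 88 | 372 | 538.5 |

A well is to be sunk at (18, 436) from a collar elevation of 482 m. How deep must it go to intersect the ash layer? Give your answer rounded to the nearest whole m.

Two edge vectors: Hole 11→Hole 12 = (141, -122, 151.9), Hole 11→Hole 13 = (85, -190, 81.6).
Normal n = (Hole 11→Hole 12) × (Hole 11→Hole 13) = (18905.8, 1405.9, -16420).
So ∂z/∂x = −n_x/n_z = 1.15139 and ∂z/∂y = −n_y/n_z = 0.08562.
Intercept c from Hole 11: 456.9 − 3.45 − 48.12 = 405.33.
At (18, 436): z_contact = 20.7 + 37.3 + 405.33 = 463.4 m.
Depth below ground = 482 − 463.4 = 19 m.

19 m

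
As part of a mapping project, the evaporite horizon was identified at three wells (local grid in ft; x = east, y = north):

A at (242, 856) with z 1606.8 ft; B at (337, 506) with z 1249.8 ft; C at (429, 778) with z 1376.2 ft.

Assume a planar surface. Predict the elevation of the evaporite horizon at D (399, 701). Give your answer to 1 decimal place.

1344.0 ft

Two edge vectors: A→B = (95, -350, -357), A→C = (187, -78, -230.6).
Normal n = (A→B) × (A→C) = (52864, -44852, 58040).
So ∂z/∂x = −n_x/n_z = −0.91082 and ∂z/∂y = −n_y/n_z = 0.77278.
Intercept c from A: 1606.8 + 220.42 − 661.50 = 1165.72.
At (399, 701): z = −363.4 + 541.7 + 1165.72 = 1344.0 ft.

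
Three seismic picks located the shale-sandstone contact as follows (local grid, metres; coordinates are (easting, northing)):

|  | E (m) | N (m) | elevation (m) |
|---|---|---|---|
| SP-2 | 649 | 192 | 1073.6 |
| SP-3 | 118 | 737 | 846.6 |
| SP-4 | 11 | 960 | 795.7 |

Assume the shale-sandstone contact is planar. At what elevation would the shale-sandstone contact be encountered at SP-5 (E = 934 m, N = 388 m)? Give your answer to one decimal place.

Two edge vectors: SP-2→SP-3 = (-531, 545, -227), SP-2→SP-4 = (-638, 768, -277.9).
Normal n = (SP-2→SP-3) × (SP-2→SP-4) = (22880.5, -2738.9, -60098).
So ∂z/∂E = −n_x/n_z = 0.38072 and ∂z/∂N = −n_y/n_z = −0.04557.
Intercept c from SP-2: 1073.6 − 247.09 + 8.75 = 835.26.
At (934, 388): z = 355.6 − 17.7 + 835.26 = 1173.2 m.

1173.2 m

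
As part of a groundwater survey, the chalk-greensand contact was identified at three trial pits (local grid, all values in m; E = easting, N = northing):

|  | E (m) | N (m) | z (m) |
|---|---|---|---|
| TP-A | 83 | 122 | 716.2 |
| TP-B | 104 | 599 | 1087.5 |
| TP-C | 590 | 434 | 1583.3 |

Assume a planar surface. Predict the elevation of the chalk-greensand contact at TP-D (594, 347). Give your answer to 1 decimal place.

1525.5 m

Let the plane be z = a·E + b·N + c.
TP-B−TP-A: 21a + 477b = 371.3;  TP-C−TP-A: 507a + 312b = 867.1.
Solving gives a = 1.26552, b = 0.72269.
Then c = 716.2 − a·83 − b·122 = 522.99.
At (594, 347): z = 751.7 + 250.8 + 522.99 = 1525.5 m.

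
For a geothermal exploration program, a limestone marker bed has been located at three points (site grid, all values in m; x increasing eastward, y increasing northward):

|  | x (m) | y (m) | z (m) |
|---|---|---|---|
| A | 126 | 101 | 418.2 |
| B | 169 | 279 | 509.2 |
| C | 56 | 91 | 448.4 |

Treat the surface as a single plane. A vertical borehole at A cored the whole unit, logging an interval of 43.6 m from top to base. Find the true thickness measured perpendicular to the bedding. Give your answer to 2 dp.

Two edge vectors: A→B = (43, 178, 91), A→C = (-70, -10, 30.2).
Normal n = (A→B) × (A→C) = (6285.6, -7668.6, 12030).
So ∂z/∂x = −n_x/n_z = −0.52249 and ∂z/∂y = −n_y/n_z = 0.63746.
|∇z| = √(a²+b²) = 0.82423, so dip δ = arctan(0.82423) = 39.50°.
True thickness = vertical thickness × cos δ = 43.6 × cos 39.50° = 33.64 m.

33.64 m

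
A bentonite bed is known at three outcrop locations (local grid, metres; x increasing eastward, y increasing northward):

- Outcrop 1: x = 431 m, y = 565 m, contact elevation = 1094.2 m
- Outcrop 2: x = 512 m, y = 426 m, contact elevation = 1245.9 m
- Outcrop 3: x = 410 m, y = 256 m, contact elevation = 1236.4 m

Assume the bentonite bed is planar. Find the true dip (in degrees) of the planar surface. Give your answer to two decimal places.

47.82°

Let the plane be z = a·x + b·y + c.
Outcrop 2−Outcrop 1: 81a − 139b = 151.7;  Outcrop 3−Outcrop 1: −21a − 309b = 142.2.
Solving gives a = 0.97000, b = −0.52612.
Gradient magnitude |∇z| = √(a² + b²) = √(0.94090 + 0.27680) = 1.10349.
True dip = arctan(1.10349) = 47.82°, dipping toward WNW (azimuth ≈ 298°).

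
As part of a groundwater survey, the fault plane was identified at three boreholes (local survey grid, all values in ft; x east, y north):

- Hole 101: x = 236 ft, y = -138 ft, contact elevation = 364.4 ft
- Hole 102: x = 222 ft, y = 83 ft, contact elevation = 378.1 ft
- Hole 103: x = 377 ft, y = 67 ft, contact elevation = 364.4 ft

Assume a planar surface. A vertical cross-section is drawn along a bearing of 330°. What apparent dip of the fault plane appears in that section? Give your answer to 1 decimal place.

5.2°

Two edge vectors: Hole 101→Hole 102 = (-14, 221, 13.7), Hole 101→Hole 103 = (141, 205, 0).
Normal n = (Hole 101→Hole 102) × (Hole 101→Hole 103) = (-2808.5, 1931.7, -34031).
So ∂z/∂x = −n_x/n_z = −0.08253 and ∂z/∂y = −n_y/n_z = 0.05676.
Unit vector along 330° is (sin 330°, cos 330°) = (-0.5000, 0.8660).
Slope in that direction = a·(-0.5000) + b·(0.8660) = 0.09042.
Apparent dip = arctan|0.09042| = 5.2° (true dip is 5.7°, so apparent ≤ true as expected).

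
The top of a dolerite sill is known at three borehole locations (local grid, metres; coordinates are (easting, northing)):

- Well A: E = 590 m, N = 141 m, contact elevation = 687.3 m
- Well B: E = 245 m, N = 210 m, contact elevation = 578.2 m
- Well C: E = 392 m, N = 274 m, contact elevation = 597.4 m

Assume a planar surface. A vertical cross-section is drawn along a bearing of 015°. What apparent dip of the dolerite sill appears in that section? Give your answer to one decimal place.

12.2°

Let the plane be z = a·E + b·N + c.
Well B−Well A: −345a + 69b = −109.1;  Well C−Well A: −198a + 133b = −89.9.
Solving gives a = 0.25780, b = −0.29214.
Unit vector along 015° is (sin 15°, cos 15°) = (0.2588, 0.9659).
Slope in that direction = a·(0.2588) + b·(0.9659) = −0.21546.
Apparent dip = arctan|0.21546| = 12.2° (true dip is 21.3°, so apparent ≤ true as expected).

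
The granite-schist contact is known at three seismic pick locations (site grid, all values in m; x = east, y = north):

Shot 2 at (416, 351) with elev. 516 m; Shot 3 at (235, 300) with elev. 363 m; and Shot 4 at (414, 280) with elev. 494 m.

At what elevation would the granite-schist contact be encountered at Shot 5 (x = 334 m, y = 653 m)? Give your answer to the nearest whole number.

540 m

Let the plane be z = a·x + b·y + c.
Shot 3−Shot 2: −181a − 51b = −153;  Shot 4−Shot 2: −2a − 71b = −22.
Solving gives a = 0.76406, b = 0.28834.
Then c = 516 − a·416 − b·351 = 96.95.
At (334, 653): z = 255.2 + 188.3 + 96.95 = 540.4 m.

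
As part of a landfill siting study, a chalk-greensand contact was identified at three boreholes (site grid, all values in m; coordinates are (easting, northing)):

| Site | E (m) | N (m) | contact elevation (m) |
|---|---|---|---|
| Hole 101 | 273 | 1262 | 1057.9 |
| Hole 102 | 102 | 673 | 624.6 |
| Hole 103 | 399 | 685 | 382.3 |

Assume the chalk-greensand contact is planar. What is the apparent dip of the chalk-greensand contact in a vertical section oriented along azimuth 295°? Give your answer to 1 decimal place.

50.0°

Let the plane be z = a·E + b·N + c.
Hole 102−Hole 101: −171a − 589b = −433.3;  Hole 103−Hole 101: 126a − 577b = −675.6.
Solving gives a = −0.85558, b = 0.98405.
Unit vector along 295° is (sin 295°, cos 295°) = (-0.9063, 0.4226).
Slope in that direction = a·(-0.9063) + b·(0.4226) = 1.19130.
Apparent dip = arctan|1.19130| = 50.0° (true dip is 52.5°, so apparent ≤ true as expected).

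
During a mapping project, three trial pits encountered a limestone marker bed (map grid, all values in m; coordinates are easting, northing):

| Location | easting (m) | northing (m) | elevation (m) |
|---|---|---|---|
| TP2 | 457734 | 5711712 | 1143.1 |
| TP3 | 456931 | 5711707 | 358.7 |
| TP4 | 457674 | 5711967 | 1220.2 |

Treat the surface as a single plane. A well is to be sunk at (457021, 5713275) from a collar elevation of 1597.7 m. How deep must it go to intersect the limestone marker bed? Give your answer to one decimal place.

318.1 m

Let the plane be z = a·easting + b·northing + c.
TP3−TP2: −803a − 5b = −784.4;  TP4−TP2: −60a + 255b = 77.1.
Solving gives a = 0.973527906, b = 0.531418331.
Then c = 1143.1 − a·457734 − b·5711712 = −3479782.18.
At (457021, 5713275): z_contact = 444922.70 + 3036139.06 − 3479782.18 = 1279.58 m.
Depth below ground = 1597.7 − 1279.58 = 318.1 m.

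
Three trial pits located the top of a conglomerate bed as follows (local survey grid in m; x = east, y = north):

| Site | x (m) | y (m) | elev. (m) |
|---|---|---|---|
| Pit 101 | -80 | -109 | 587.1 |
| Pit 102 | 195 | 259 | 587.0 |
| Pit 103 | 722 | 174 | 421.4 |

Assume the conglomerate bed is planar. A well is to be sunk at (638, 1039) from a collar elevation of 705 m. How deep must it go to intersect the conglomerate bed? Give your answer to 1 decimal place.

Two edge vectors: Pit 101→Pit 102 = (275, 368, -0.1), Pit 101→Pit 103 = (802, 283, -165.7).
Normal n = (Pit 101→Pit 102) × (Pit 101→Pit 103) = (-60949.3, 45487.3, -217311).
So ∂z/∂x = −n_x/n_z = −0.280470 and ∂z/∂y = −n_y/n_z = 0.209319.
Intercept c from Pit 101: 587.1 − 22.44 + 22.82 = 587.48.
At (638, 1039): z_contact = −178.94 + 217.48 + 587.48 = 626.02 m.
Depth below ground = 705 − 626.02 = 79.0 m.

79.0 m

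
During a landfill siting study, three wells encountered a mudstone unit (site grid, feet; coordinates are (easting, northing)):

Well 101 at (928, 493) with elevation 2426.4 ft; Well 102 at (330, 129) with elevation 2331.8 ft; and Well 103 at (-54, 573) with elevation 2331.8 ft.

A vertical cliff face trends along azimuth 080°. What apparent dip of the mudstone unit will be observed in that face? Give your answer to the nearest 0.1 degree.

6.7°

Two edge vectors: Well 101→Well 102 = (-598, -364, -94.6), Well 101→Well 103 = (-982, 80, -94.6).
Normal n = (Well 101→Well 102) × (Well 101→Well 103) = (42002.4, 36326.4, -405288).
So ∂z/∂E = −n_x/n_z = 0.10364 and ∂z/∂N = −n_y/n_z = 0.08963.
Unit vector along 080° is (sin 80°, cos 80°) = (0.9848, 0.1736).
Slope in that direction = a·(0.9848) + b·(0.1736) = 0.11763.
Apparent dip = arctan|0.11763| = 6.7° (true dip is 7.8°, so apparent ≤ true as expected).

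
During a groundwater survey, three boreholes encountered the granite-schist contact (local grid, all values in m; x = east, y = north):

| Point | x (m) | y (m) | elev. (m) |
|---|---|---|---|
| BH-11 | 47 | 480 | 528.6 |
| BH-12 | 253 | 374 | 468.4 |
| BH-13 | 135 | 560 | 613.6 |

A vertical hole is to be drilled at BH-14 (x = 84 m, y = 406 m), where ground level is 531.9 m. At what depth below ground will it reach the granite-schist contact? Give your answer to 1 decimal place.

Two edge vectors: BH-11→BH-12 = (206, -106, -60.2), BH-11→BH-13 = (88, 80, 85).
Normal n = (BH-11→BH-12) × (BH-11→BH-13) = (-4194, -22807.6, 25808).
So ∂z/∂x = −n_x/n_z = 0.16251 and ∂z/∂y = −n_y/n_z = 0.88374.
Intercept c from BH-11: 528.6 − 7.64 − 424.20 = 96.77.
At (84, 406): z_contact = 13.65 + 358.80 + 96.77 = 469.22 m.
Depth below ground = 531.9 − 469.22 = 62.7 m.

62.7 m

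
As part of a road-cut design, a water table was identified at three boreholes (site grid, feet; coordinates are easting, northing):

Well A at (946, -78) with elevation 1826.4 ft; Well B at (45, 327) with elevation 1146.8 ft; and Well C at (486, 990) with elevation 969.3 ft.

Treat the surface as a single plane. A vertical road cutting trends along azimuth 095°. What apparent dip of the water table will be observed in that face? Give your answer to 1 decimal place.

28.3°

Let the plane be z = a·easting + b·northing + c.
Well B−Well A: −901a + 405b = −679.6;  Well C−Well A: −460a + 1068b = −857.1.
Solving gives a = 0.48802, b = −0.59233.
Unit vector along 095° is (sin 95°, cos 95°) = (0.9962, -0.0872).
Slope in that direction = a·(0.9962) + b·(-0.0872) = 0.53779.
Apparent dip = arctan|0.53779| = 28.3° (true dip is 37.5°, so apparent ≤ true as expected).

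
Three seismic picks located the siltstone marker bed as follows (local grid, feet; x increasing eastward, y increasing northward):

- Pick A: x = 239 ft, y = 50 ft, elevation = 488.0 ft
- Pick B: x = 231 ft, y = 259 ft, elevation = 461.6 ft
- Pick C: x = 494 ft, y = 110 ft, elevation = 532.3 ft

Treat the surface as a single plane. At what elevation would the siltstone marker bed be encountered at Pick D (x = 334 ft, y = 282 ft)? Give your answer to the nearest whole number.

Let the plane be z = a·x + b·y + c.
Pick B−Pick A: −8a + 209b = −26.4;  Pick C−Pick A: 255a + 60b = 44.3.
Solving gives a = 0.20163, b = −0.11860.
Then c = 488 − a·239 − b·50 = 445.74.
At (334, 282): z = 67.3 − 33.4 + 445.74 = 479.6 ft.

480 ft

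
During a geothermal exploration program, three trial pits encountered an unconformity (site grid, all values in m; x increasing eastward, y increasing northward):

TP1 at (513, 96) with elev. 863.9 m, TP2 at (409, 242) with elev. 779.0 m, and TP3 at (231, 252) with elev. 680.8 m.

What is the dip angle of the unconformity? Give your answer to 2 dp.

Two edge vectors: TP1→TP2 = (-104, 146, -84.9), TP1→TP3 = (-282, 156, -183.1).
Normal n = (TP1→TP2) × (TP1→TP3) = (-13488.2, 4899.4, 24948).
So ∂z/∂x = −n_x/n_z = 0.54065 and ∂z/∂y = −n_y/n_z = −0.19638.
Gradient magnitude |∇z| = √(a² + b²) = √(0.29231 + 0.03857) = 0.57521.
True dip = arctan(0.57521) = 29.91°, dipping toward WNW (azimuth ≈ 290°).

29.91°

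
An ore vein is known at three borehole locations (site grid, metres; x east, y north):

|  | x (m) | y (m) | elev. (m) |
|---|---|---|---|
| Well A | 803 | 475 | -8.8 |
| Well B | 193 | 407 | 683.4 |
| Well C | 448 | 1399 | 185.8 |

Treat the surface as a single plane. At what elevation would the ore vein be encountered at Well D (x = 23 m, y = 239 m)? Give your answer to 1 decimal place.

Two edge vectors: Well A→Well B = (-610, -68, 692.2), Well A→Well C = (-355, 924, 194.6).
Normal n = (Well A→Well B) × (Well A→Well C) = (-652825.6, -127025, -587780).
So ∂z/∂x = −n_x/n_z = −1.110663 and ∂z/∂y = −n_y/n_z = −0.216110.
Intercept c from Well A: -8.8 + 891.86 + 102.65 = 985.71.
At (23, 239): z = −25.5 − 51.7 + 985.71 = 908.5 m.

908.5 m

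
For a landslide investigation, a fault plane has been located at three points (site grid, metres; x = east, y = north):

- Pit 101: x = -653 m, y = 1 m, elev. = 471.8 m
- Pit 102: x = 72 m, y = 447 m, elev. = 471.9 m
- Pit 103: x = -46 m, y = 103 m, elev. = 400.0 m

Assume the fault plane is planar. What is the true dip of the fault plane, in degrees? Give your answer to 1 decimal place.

17.3°

Two edge vectors: Pit 101→Pit 102 = (725, 446, 0.1), Pit 101→Pit 103 = (607, 102, -71.8).
Normal n = (Pit 101→Pit 102) × (Pit 101→Pit 103) = (-32033, 52115.7, -196772).
So ∂z/∂x = −n_x/n_z = −0.16279 and ∂z/∂y = −n_y/n_z = 0.26485.
Gradient magnitude |∇z| = √(a² + b²) = √(0.02650 + 0.07015) = 0.31088.
True dip = arctan(0.31088) = 17.3°, dipping toward SSE (azimuth ≈ 148°).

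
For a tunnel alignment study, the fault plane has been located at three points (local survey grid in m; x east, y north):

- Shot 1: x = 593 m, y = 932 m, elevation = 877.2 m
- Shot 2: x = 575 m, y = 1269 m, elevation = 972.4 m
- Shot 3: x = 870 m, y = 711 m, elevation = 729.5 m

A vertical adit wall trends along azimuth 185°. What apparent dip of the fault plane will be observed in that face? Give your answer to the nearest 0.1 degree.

13.3°

Two edge vectors: Shot 1→Shot 2 = (-18, 337, 95.2), Shot 1→Shot 3 = (277, -221, -147.7).
Normal n = (Shot 1→Shot 2) × (Shot 1→Shot 3) = (-28735.7, 23711.8, -89371).
So ∂z/∂x = −n_x/n_z = −0.32153 and ∂z/∂y = −n_y/n_z = 0.26532.
Unit vector along 185° is (sin 185°, cos 185°) = (-0.0872, -0.9962).
Slope in that direction = a·(-0.0872) + b·(-0.9962) = −0.23629.
Apparent dip = arctan|0.23629| = 13.3° (true dip is 22.6°, so apparent ≤ true as expected).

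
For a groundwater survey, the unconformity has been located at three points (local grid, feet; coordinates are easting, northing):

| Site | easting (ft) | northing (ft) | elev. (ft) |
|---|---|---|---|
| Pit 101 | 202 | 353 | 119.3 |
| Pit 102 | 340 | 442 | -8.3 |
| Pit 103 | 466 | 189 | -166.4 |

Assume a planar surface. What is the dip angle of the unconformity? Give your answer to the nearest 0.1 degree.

Let the plane be z = a·easting + b·northing + c.
Pit 102−Pit 101: 138a + 89b = −127.6;  Pit 103−Pit 101: 264a − 164b = −285.7.
Solving gives a = −1.00489, b = 0.12444.
Gradient magnitude |∇z| = √(a² + b²) = √(1.00981 + 0.01549) = 1.01257.
True dip = arctan(1.01257) = 45.4°, dipping toward E (azimuth ≈ 097°).

45.4°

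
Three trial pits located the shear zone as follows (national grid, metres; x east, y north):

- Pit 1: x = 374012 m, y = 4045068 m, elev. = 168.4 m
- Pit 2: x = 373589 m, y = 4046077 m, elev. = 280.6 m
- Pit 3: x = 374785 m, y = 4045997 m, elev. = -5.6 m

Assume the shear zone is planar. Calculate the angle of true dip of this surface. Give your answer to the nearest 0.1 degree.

Two edge vectors: Pit 1→Pit 2 = (-423, 1009, 112.2), Pit 1→Pit 3 = (773, 929, -174).
Normal n = (Pit 1→Pit 2) × (Pit 1→Pit 3) = (-279799.8, 13128.6, -1172924).
So ∂z/∂x = −n_x/n_z = −0.23855 and ∂z/∂y = −n_y/n_z = 0.01119.
Gradient magnitude |∇z| = √(a² + b²) = √(0.05691 + 0.00013) = 0.23881.
True dip = arctan(0.23881) = 13.4°, dipping toward E (azimuth ≈ 093°).

13.4°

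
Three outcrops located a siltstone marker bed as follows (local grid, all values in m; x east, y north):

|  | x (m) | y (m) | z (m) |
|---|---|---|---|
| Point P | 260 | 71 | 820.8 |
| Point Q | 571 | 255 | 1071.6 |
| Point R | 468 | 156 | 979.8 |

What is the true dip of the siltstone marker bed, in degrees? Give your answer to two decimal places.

35.33°

Two edge vectors: Point P→Point Q = (311, 184, 250.8), Point P→Point R = (208, 85, 159).
Normal n = (Point P→Point Q) × (Point P→Point R) = (7938, 2717.4, -11837).
So ∂z/∂x = −n_x/n_z = 0.67061 and ∂z/∂y = −n_y/n_z = 0.22957.
Gradient magnitude |∇z| = √(a² + b²) = √(0.44972 + 0.05270) = 0.70881.
True dip = arctan(0.70881) = 35.33°, dipping toward WSW (azimuth ≈ 251°).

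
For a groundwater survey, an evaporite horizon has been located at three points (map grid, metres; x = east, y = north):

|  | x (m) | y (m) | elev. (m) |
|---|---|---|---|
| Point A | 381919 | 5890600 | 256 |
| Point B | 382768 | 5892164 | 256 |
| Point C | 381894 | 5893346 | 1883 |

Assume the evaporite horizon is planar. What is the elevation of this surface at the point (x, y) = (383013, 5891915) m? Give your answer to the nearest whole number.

-152 m

Let the plane be z = a·x + b·y + c.
Point B−Point A: 849a + 1564b = 0;  Point C−Point A: −25a + 2746b = 1627.
Solving gives a = −1.07347706, b = 0.58272508.
Then c = 256 − a·381919 − b·5890600 = −3022363.08.
At (383013, 5891915): z = −411155.7 + 3433366.6 − 3022363.08 = -152.1 m.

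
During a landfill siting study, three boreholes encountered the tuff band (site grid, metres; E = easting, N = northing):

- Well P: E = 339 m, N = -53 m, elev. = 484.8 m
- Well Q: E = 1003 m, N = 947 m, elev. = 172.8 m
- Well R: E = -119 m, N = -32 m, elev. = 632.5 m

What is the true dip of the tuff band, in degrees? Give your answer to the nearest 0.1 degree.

18.8°

Let the plane be z = a·E + b·N + c.
Well Q−Well P: 664a + 1000b = −312;  Well R−Well P: −458a + 21b = 147.7.
Solving gives a = −0.32684, b = −0.09498.
Gradient magnitude |∇z| = √(a² + b²) = √(0.10683 + 0.00902) = 0.34036.
True dip = arctan(0.34036) = 18.8°, dipping toward ENE (azimuth ≈ 074°).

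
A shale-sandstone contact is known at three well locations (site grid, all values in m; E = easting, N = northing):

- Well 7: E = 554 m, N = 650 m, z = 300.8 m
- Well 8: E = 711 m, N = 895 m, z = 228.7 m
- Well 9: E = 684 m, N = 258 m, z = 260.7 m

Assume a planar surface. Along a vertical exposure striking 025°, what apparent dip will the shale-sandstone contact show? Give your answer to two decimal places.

11.43°

Two edge vectors: Well 7→Well 8 = (157, 245, -72.1), Well 7→Well 9 = (130, -392, -40.1).
Normal n = (Well 7→Well 8) × (Well 7→Well 9) = (-38087.7, -3077.3, -93394).
So ∂z/∂E = −n_x/n_z = −0.40782 and ∂z/∂N = −n_y/n_z = −0.03295.
Unit vector along 025° is (sin 25°, cos 25°) = (0.4226, 0.9063).
Slope in that direction = a·(0.4226) + b·(0.9063) = −0.20221.
Apparent dip = arctan|0.20221| = 11.43° (true dip is 22.3°, so apparent ≤ true as expected).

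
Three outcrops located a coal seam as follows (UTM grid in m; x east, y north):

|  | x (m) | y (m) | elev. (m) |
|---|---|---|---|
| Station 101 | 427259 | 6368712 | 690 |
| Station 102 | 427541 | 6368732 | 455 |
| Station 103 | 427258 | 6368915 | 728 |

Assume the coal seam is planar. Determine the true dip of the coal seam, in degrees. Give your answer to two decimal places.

Let the plane be z = a·x + b·y + c.
Station 102−Station 101: 282a + 20b = −235;  Station 103−Station 101: −1a + 203b = 38.
Solving gives a = −0.84631, b = 0.18302.
Gradient magnitude |∇z| = √(a² + b²) = √(0.71625 + 0.03350) = 0.86588.
True dip = arctan(0.86588) = 40.89°, dipping toward ESE (azimuth ≈ 102°).

40.89°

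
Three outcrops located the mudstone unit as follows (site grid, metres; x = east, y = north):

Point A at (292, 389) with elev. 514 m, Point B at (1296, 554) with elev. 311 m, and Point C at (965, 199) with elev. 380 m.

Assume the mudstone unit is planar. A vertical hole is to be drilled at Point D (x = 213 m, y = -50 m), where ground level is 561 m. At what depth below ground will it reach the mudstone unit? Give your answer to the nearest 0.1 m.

28.1 m

Let the plane be z = a·x + b·y + c.
Point B−Point A: 1004a + 165b = −203;  Point C−Point A: 673a − 190b = −134.
Solving gives a = −0.201057, b = −0.006902.
Then c = 514 − a·292 − b·389 = 575.39.
At (213, -50): z_contact = −42.83 + 0.35 + 575.39 = 532.91 m.
Depth below ground = 561 − 532.91 = 28.1 m.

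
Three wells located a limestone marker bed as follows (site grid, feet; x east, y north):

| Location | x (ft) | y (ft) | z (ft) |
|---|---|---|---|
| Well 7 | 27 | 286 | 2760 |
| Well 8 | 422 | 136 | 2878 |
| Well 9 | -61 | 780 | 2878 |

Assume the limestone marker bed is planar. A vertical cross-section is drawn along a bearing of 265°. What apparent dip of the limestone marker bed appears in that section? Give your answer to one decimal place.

23.9°

Let the plane be z = a·x + b·y + c.
Well 8−Well 7: 395a − 150b = 118;  Well 9−Well 7: −88a + 494b = 118.
Solving gives a = 0.41770, b = 0.31327.
Unit vector along 265° is (sin 265°, cos 265°) = (-0.9962, -0.0872).
Slope in that direction = a·(-0.9962) + b·(-0.0872) = −0.44341.
Apparent dip = arctan|0.44341| = 23.9° (true dip is 27.6°, so apparent ≤ true as expected).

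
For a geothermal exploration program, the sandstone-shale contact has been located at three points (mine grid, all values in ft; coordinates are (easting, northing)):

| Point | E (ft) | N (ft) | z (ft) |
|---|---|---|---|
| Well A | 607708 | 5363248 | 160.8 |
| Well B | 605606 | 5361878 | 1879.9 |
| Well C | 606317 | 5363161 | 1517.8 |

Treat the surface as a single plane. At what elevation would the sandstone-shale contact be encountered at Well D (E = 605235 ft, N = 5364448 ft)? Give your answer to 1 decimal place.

2936.0 ft

Two edge vectors: Well A→Well B = (-2102, -1370, 1719.1), Well A→Well C = (-1391, -87, 1357).
Normal n = (Well A→Well B) × (Well A→Well C) = (-1709528.3, 461145.9, -1722796).
So ∂z/∂E = −n_x/n_z = −0.992298740 and ∂z/∂N = −n_y/n_z = 0.267672957.
Intercept c from Well A: 160.8 + 603027.88 − 1435596.45 = −832407.77.
At (605235, 5364448): z = −600573.9 + 1435917.7 − 832407.77 = 2936.0 ft.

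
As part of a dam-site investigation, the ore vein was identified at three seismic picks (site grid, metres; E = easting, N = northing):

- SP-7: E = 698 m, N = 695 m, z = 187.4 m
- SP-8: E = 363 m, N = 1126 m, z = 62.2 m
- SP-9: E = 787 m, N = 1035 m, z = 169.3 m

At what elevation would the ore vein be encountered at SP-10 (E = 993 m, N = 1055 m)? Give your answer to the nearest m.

Let the plane be z = a·E + b·N + c.
SP-8−SP-7: −335a + 431b = −125.2;  SP-9−SP-7: 89a + 340b = −18.1.
Solving gives a = 0.22834, b = −0.11301.
Then c = 187.4 − a·698 − b·695 = 106.56.
At (993, 1055): z = 226.7 − 119.2 + 106.56 = 214.1 m.

214 m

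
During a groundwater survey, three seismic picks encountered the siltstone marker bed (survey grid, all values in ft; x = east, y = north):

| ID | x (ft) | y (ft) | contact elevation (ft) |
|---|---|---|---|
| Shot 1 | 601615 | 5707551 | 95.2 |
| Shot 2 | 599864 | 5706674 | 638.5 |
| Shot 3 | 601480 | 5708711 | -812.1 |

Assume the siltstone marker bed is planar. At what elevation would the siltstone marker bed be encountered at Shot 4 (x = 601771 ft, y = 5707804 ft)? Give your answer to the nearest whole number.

Two edge vectors: Shot 1→Shot 2 = (-1751, -877, 543.3), Shot 1→Shot 3 = (-135, 1160, -907.3).
Normal n = (Shot 1→Shot 2) × (Shot 1→Shot 3) = (165474.1, -1662027.8, -2149555).
So ∂z/∂x = −n_x/n_z = 0.07698063 and ∂z/∂y = −n_y/n_z = −0.77319622.
Intercept c from Shot 1: 95.2 − 46312.70 + 4413056.86 = 4366839.35.
At (601771, 5707804): z = 46324.7 − 4413252.5 + 4366839.35 = -88.4 ft.

-88 ft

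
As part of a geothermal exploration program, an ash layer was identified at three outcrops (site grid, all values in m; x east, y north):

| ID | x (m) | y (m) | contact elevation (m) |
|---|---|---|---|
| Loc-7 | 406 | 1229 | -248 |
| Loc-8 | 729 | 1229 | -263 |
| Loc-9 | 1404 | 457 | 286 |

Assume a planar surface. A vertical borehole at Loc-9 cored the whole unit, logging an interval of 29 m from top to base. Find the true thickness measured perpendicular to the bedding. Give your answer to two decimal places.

Let the plane be z = a·x + b·y + c.
Loc-8−Loc-7: 323a + 0b = −15;  Loc-9−Loc-7: 998a − 772b = 534.
Solving gives a = −0.04644, b = −0.75174.
|∇z| = √(a²+b²) = 0.75318, so dip δ = arctan(0.75318) = 36.99°.
True thickness = vertical thickness × cos δ = 29 × cos 36.99° = 23.16 m.

23.16 m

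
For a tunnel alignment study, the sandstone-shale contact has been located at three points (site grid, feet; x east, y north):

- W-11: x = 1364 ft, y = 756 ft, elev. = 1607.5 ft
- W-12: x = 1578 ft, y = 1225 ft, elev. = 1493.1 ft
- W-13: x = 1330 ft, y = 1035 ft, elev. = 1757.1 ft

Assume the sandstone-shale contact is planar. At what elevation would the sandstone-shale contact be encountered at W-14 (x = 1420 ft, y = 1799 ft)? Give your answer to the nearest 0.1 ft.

1919.7 ft

Let the plane be z = a·x + b·y + c.
W-12−W-11: 214a + 469b = −114.4;  W-13−W-11: −34a + 279b = 149.6.
Solving gives a = −1.349336, b = 0.371765.
Then c = 1607.5 − a·1364 − b·756 = 3166.94.
At (1420, 1799): z = −1916.1 + 668.8 + 3166.94 = 1919.7 ft.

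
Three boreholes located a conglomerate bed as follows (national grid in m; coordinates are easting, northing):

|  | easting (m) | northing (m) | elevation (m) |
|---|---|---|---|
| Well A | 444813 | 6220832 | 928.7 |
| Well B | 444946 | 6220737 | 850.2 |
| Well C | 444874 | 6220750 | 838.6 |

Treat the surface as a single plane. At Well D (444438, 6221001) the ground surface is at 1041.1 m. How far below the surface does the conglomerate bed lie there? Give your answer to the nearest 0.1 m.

Two edge vectors: Well A→Well B = (133, -95, -78.5), Well A→Well C = (61, -82, -90.1).
Normal n = (Well A→Well B) × (Well A→Well C) = (2122.5, 7194.8, -5111).
So ∂z/∂easting = −n_x/n_z = 0.415280767 and ∂z/∂northing = −n_y/n_z = 1.407708863.
Intercept c from Well A: 928.7 − 184722.28 − 8757120.34 = −8940913.93.
At (444438, 6221001): z_contact = 184566.55 + 8757358.25 − 8940913.93 = 1010.87 m.
Depth below ground = 1041.1 − 1010.87 = 30.2 m.

30.2 m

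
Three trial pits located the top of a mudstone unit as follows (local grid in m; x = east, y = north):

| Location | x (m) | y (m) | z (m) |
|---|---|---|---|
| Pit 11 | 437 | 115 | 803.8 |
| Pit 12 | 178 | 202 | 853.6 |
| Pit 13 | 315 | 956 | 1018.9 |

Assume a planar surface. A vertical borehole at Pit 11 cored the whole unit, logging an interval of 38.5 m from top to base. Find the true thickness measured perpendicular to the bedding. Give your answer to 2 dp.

Let the plane be z = a·x + b·y + c.
Pit 12−Pit 11: −259a + 87b = 49.8;  Pit 13−Pit 11: −122a + 841b = 215.1.
Solving gives a = −0.11181, b = 0.23955.
|∇z| = √(a²+b²) = 0.26436, so dip δ = arctan(0.26436) = 14.81°.
True thickness = vertical thickness × cos δ = 38.5 × cos 14.81° = 37.22 m.

37.22 m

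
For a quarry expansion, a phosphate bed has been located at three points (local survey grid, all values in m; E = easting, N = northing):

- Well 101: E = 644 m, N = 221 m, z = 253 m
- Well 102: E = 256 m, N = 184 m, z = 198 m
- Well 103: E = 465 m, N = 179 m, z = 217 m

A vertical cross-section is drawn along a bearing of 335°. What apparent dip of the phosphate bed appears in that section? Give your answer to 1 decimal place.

19.0°

Two edge vectors: Well 101→Well 102 = (-388, -37, -55), Well 101→Well 103 = (-179, -42, -36).
Normal n = (Well 101→Well 102) × (Well 101→Well 103) = (-978, -4123, 9673).
So ∂z/∂E = −n_x/n_z = 0.10111 and ∂z/∂N = −n_y/n_z = 0.42624.
Unit vector along 335° is (sin 335°, cos 335°) = (-0.4226, 0.9063).
Slope in that direction = a·(-0.4226) + b·(0.9063) = 0.34357.
Apparent dip = arctan|0.34357| = 19.0° (true dip is 23.7°, so apparent ≤ true as expected).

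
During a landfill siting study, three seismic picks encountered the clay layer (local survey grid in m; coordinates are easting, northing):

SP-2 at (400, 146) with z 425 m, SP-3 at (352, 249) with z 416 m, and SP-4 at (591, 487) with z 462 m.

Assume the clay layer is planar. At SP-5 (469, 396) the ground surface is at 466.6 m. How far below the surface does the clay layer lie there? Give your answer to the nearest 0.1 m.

Two edge vectors: SP-2→SP-3 = (-48, 103, -9), SP-2→SP-4 = (191, 341, 37).
Normal n = (SP-2→SP-3) × (SP-2→SP-4) = (6880, 57, -36041).
So ∂z/∂easting = −n_x/n_z = 0.19089 and ∂z/∂northing = −n_y/n_z = 0.00158.
Intercept c from SP-2: 425 − 76.36 − 0.23 = 348.41.
At (469, 396): z_contact = 89.53 + 0.63 + 348.41 = 438.57 m.
Depth below ground = 466.6 − 438.57 = 28.0 m.

28.0 m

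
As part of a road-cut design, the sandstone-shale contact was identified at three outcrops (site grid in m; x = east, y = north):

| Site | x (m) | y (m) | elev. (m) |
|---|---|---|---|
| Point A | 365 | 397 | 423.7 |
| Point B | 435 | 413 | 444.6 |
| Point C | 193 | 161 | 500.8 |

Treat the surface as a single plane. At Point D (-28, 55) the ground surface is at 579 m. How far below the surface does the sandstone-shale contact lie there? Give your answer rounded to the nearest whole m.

108 m

Let the plane be z = a·x + b·y + c.
Point B−Point A: 70a + 16b = 20.9;  Point C−Point A: −172a − 236b = 77.1.
Solving gives a = 0.44785, b = −0.65309.
Then c = 423.7 − a·365 − b·397 = 519.51.
At (-28, 55): z_contact = −12.5 − 35.9 + 519.51 = 471.1 m.
Depth below ground = 579 − 471.1 = 108 m.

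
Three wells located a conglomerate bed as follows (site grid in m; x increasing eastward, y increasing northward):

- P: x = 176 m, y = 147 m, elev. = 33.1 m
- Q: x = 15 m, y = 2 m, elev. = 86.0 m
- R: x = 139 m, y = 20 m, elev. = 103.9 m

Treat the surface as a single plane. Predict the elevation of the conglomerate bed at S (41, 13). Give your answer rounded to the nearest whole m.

85 m

Two edge vectors: P→Q = (-161, -145, 52.9), P→R = (-37, -127, 70.8).
Normal n = (P→Q) × (P→R) = (-3547.7, 9441.5, 15082).
So ∂z/∂x = −n_x/n_z = 0.23523 and ∂z/∂y = −n_y/n_z = −0.62601.
Intercept c from P: 33.1 − 41.40 + 92.02 = 83.72.
At (41, 13): z = 9.6 − 8.1 + 83.72 = 85.2 m.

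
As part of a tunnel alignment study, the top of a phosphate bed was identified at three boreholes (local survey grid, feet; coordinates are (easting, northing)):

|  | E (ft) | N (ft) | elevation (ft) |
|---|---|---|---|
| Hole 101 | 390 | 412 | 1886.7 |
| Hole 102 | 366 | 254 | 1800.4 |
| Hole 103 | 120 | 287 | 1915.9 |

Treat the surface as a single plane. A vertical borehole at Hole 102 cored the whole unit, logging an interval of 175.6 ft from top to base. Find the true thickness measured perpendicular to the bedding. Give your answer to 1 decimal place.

142.6 ft

Let the plane be z = a·E + b·N + c.
Hole 102−Hole 101: −24a − 158b = −86.3;  Hole 103−Hole 101: −270a − 125b = 29.2.
Solving gives a = −0.38833, b = 0.60519.
|∇z| = √(a²+b²) = 0.71906, so dip δ = arctan(0.71906) = 35.72°.
True thickness = vertical thickness × cos δ = 175.6 × cos 35.72° = 142.6 ft.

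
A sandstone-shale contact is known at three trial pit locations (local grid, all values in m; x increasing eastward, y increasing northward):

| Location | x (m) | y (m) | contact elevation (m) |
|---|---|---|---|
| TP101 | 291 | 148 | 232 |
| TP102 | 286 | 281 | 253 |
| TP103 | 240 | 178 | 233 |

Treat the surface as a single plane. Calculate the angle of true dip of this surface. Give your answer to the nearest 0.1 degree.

10.1°

Let the plane be z = a·x + b·y + c.
TP102−TP101: −5a + 133b = 21;  TP103−TP101: −51a + 30b = 1.
Solving gives a = 0.07493, b = 0.16071.
Gradient magnitude |∇z| = √(a² + b²) = √(0.00561 + 0.02583) = 0.17732.
True dip = arctan(0.17732) = 10.1°, dipping toward SSW (azimuth ≈ 205°).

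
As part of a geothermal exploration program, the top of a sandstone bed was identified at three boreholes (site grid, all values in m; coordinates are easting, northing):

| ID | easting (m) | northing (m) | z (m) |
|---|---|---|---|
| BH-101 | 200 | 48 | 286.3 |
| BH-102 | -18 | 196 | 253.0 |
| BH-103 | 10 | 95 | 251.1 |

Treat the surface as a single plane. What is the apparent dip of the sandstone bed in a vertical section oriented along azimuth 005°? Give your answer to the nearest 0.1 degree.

Two edge vectors: BH-101→BH-102 = (-218, 148, -33.3), BH-101→BH-103 = (-190, 47, -35.2).
Normal n = (BH-101→BH-102) × (BH-101→BH-103) = (-3644.5, -1346.6, 17874).
So ∂z/∂easting = −n_x/n_z = 0.20390 and ∂z/∂northing = −n_y/n_z = 0.07534.
Unit vector along 005° is (sin 5°, cos 5°) = (0.0872, 0.9962).
Slope in that direction = a·(0.0872) + b·(0.9962) = 0.09282.
Apparent dip = arctan|0.09282| = 5.3° (true dip is 12.3°, so apparent ≤ true as expected).

5.3°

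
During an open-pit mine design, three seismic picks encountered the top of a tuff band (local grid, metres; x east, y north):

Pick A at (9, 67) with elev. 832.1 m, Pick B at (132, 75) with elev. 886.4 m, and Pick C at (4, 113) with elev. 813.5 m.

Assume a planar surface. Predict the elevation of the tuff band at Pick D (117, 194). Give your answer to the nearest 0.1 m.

837.3 m

Two edge vectors: Pick A→Pick B = (123, 8, 54.3), Pick A→Pick C = (-5, 46, -18.6).
Normal n = (Pick A→Pick B) × (Pick A→Pick C) = (-2646.6, 2016.3, 5698).
So ∂z/∂x = −n_x/n_z = 0.46448 and ∂z/∂y = −n_y/n_z = −0.35386.
Intercept c from Pick A: 832.1 − 4.18 + 23.71 = 851.63.
At (117, 194): z = 54.3 − 68.6 + 851.63 = 837.3 m.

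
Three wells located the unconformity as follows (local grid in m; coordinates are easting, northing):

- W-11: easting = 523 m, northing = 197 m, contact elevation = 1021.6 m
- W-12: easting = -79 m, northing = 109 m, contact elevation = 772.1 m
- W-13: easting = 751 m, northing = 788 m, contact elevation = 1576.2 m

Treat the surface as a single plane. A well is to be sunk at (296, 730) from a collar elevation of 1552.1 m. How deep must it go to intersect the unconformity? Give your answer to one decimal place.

157.5 m

Two edge vectors: W-11→W-12 = (-602, -88, -249.5), W-11→W-13 = (228, 591, 554.6).
Normal n = (W-11→W-12) × (W-11→W-13) = (98649.7, 276983.2, -335718).
So ∂z/∂easting = −n_x/n_z = 0.29385 and ∂z/∂northing = −n_y/n_z = 0.82505.
Intercept c from W-11: 1021.6 − 153.68 − 162.53 = 705.38.
At (296, 730): z_contact = 86.98 + 602.28 + 705.38 = 1394.65 m.
Depth below ground = 1552.1 − 1394.65 = 157.5 m.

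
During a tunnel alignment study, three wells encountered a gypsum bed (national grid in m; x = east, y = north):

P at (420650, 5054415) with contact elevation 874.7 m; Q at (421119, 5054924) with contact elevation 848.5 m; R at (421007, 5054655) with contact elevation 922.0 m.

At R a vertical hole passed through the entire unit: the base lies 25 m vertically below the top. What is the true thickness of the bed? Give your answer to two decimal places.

Two edge vectors: P→Q = (469, 509, -26.2), P→R = (357, 240, 47.3).
Normal n = (P→Q) × (P→R) = (30363.7, -31537.1, -69153).
So ∂z/∂x = −n_x/n_z = 0.43908 and ∂z/∂y = −n_y/n_z = −0.45605.
|∇z| = √(a²+b²) = 0.63306, so dip δ = arctan(0.63306) = 32.34°.
True thickness = vertical thickness × cos δ = 25 × cos 32.34° = 21.12 m.

21.12 m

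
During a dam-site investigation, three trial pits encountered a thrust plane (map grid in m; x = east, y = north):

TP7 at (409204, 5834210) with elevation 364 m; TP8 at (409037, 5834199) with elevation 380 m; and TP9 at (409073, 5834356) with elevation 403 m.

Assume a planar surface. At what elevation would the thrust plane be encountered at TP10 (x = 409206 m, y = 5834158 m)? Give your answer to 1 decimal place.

354.9 m

Two edge vectors: TP7→TP8 = (-167, -11, 16), TP7→TP9 = (-131, 146, 39).
Normal n = (TP7→TP8) × (TP7→TP9) = (-2765, 4417, -25823).
So ∂z/∂x = −n_x/n_z = −0.107075088 and ∂z/∂y = −n_y/n_z = 0.171049065.
Intercept c from TP7: 364 + 43815.55 − 997936.16 = −953756.61.
At (409206, 5834158): z = −43815.8 + 997927.3 − 953756.61 = 354.9 m.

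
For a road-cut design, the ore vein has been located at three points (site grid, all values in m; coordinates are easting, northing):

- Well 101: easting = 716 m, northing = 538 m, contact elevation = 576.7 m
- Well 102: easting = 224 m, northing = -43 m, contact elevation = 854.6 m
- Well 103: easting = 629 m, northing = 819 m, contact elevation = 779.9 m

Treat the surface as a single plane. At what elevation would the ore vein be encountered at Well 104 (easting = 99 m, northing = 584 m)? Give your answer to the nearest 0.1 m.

1236.2 m

Two edge vectors: Well 101→Well 102 = (-492, -581, 277.9), Well 101→Well 103 = (-87, 281, 203.2).
Normal n = (Well 101→Well 102) × (Well 101→Well 103) = (-196149.1, 75797.1, -188799).
So ∂z/∂easting = −n_x/n_z = −1.03893 and ∂z/∂northing = −n_y/n_z = 0.40147.
Intercept c from Well 101: 576.7 + 743.87 − 215.99 = 1104.58.
At (99, 584): z = −102.9 + 234.5 + 1104.58 = 1236.2 m.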